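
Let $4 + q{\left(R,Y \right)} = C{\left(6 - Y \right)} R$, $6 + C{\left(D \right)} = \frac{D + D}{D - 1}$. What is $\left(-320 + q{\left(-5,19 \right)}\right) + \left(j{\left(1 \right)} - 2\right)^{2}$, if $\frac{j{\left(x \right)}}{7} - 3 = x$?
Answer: $\frac{2609}{7} \approx 372.71$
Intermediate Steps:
$j{\left(x \right)} = 21 + 7 x$
$C{\left(D \right)} = -6 + \frac{2 D}{-1 + D}$ ($C{\left(D \right)} = -6 + \frac{D + D}{D - 1} = -6 + \frac{2 D}{-1 + D}$)
$q{\left(R,Y \right)} = -4 + \frac{2 R \left(-9 + 2 Y\right)}{5 - Y}$ ($q{\left(R,Y \right)} = -4 + \frac{2 \left(3 - 2 \left(6 - Y\right)\right)}{-1 - \left(-6 + Y\right)} R = -4 + \frac{2 \left(3 + \left(-12 + 2 Y\right)\right)}{5 - Y} R = -4 + \frac{2 \left(-9 + 2 Y\right)}{5 - Y} R = -4 + \frac{2 R \left(-9 + 2 Y\right)}{5 - Y}$)
$\left(-320 + q{\left(-5,19 \right)}\right) + \left(j{\left(1 \right)} - 2\right)^{2} = \left(-320 + \frac{2 \left(10 - 38 - - 5 \left(-9 + 2 \cdot 19\right)\right)}{-5 + 19}\right) + \left(\left(21 + 7 \cdot 1\right) - 2\right)^{2} = \left(-320 + \frac{2 \left(10 - 38 - - 5 \left(-9 + 38\right)\right)}{14}\right) + \left(\left(21 + 7\right) - 2\right)^{2} = \left(-320 + 2 \cdot \frac{1}{14} \left(10 - 38 - \left(-5\right) 29\right)\right) + \left(28 - 2\right)^{2} = \left(-320 + 2 \cdot \frac{1}{14} \left(10 - 38 + 145\right)\right) + 26^{2} = \left(-320 + 2 \cdot \frac{1}{14} \cdot 117\right) + 676 = \left(-320 + \frac{117}{7}\right) + 676 = - \frac{2123}{7} + 676 = \frac{2609}{7}$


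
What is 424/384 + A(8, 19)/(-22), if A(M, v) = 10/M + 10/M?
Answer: 523/528 ≈ 0.99053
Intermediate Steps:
A(M, v) = 20/M
424/384 + A(8, 19)/(-22) = 424/384 + (20/8)/(-22) = 424*(1/384) + (20*(⅛))*(-1/22) = 53/48 + (5/2)*(-1/22) = 53/48 - 5/44 = 523/528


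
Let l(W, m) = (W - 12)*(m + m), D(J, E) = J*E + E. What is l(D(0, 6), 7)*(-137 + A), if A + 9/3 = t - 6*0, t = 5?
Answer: 11340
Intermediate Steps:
D(J, E) = E + E*J (D(J, E) = E*J + E = E + E*J)
A = 2 (A = -3 + (5 - 6*0) = -3 + (5 + 0) = -3 + 5 = 2)
l(W, m) = 2*m*(-12 + W) (l(W, m) = (-12 + W)*(2*m) = 2*m*(-12 + W))
l(D(0, 6), 7)*(-137 + A) = (2*7*(-12 + 6*(1 + 0)))*(-137 + 2) = (2*7*(-12 + 6*1))*(-135) = (2*7*(-12 + 6))*(-135) = (2*7*(-6))*(-135) = -84*(-135) = 11340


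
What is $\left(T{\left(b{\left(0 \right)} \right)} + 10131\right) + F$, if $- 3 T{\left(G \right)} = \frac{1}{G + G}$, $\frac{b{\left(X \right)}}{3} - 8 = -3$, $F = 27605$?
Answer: $\frac{3396239}{90} \approx 37736.0$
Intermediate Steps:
$b{\left(X \right)} = 15$ ($b{\left(X \right)} = 24 + 3 \left(-3\right) = 24 - 9 = 15$)
$T{\left(G \right)} = - \frac{1}{6 G}$ ($T{\left(G \right)} = - \frac{1}{3 \left(G + G\right)} = - \frac{1}{3 \cdot 2 G} = - \frac{\frac{1}{2} \frac{1}{G}}{3} = - \frac{1}{6 G}$)
$\left(T{\left(b{\left(0 \right)} \right)} + 10131\right) + F = \left(- \frac{1}{6 \cdot 15} + 10131\right) + 27605 = \left(\left(- \frac{1}{6}\right) \frac{1}{15} + 10131\right) + 27605 = \left(- \frac{1}{90} + 10131\right) + 27605 = \frac{911789}{90} + 27605 = \frac{3396239}{90}$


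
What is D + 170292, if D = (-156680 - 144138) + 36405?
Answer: -94121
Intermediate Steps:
D = -264413 (D = -300818 + 36405 = -264413)
D + 170292 = -264413 + 170292 = -94121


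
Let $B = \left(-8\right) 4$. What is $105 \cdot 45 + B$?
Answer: $4693$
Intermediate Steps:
$B = -32$
$105 \cdot 45 + B = 105 \cdot 45 - 32 = 4725 - 32 = 4693$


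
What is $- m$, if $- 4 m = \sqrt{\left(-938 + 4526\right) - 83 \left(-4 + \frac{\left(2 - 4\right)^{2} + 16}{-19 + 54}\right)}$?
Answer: $\frac{3 \sqrt{5271}}{14} \approx 15.557$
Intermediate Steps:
$m = - \frac{3 \sqrt{5271}}{14}$ ($m = - \frac{\sqrt{\left(-938 + 4526\right) - 83 \left(-4 + \frac{\left(2 - 4\right)^{2} + 16}{-19 + 54}\right)}}{4} = - \frac{\sqrt{3588 - 83 \left(-4 + \frac{\left(-2\right)^{2} + 16}{35}\right)}}{4} = - \frac{\sqrt{3588 - 83 \left(-4 + \left(4 + 16\right) \frac{1}{35}\right)}}{4} = - \frac{\sqrt{3588 - 83 \left(-4 + 20 \cdot \frac{1}{35}\right)}}{4} = - \frac{\sqrt{3588 - 83 \left(-4 + \frac{4}{7}\right)}}{4} = - \frac{\sqrt{3588 - - \frac{1992}{7}}}{4} = - \frac{\sqrt{3588 + \frac{1992}{7}}}{4} = - \frac{\sqrt{\frac{27108}{7}}}{4} = - \frac{\frac{6}{7} \sqrt{5271}}{4} = - \frac{3 \sqrt{5271}}{14} \approx -15.557$)
$- m = - \frac{\left(-3\right) \sqrt{5271}}{14} = \frac{3 \sqrt{5271}}{14}$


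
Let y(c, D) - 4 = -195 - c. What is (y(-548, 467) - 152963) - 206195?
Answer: -358801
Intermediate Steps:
y(c, D) = -191 - c (y(c, D) = 4 + (-195 - c) = -191 - c)
(y(-548, 467) - 152963) - 206195 = ((-191 - 1*(-548)) - 152963) - 206195 = ((-191 + 548) - 152963) - 206195 = (357 - 152963) - 206195 = -152606 - 206195 = -358801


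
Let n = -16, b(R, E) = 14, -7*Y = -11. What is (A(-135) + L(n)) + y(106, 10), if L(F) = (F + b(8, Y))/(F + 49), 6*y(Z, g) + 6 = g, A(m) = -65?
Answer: -2125/33 ≈ -64.394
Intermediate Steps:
Y = 11/7 (Y = -⅐*(-11) = 11/7 ≈ 1.5714)
y(Z, g) = -1 + g/6
L(F) = (14 + F)/(49 + F) (L(F) = (F + 14)/(F + 49) = (14 + F)/(49 + F))
(A(-135) + L(n)) + y(106, 10) = (-65 + (14 - 16)/(49 - 16)) + (-1 + (⅙)*10) = (-65 - 2/33) + (-1 + 5/3) = (-65 + (1/33)*(-2)) + ⅔ = (-65 - 2/33) + ⅔ = -2147/33 + ⅔ = -2125/33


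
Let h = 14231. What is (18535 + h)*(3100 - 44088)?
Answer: -1343012808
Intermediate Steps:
(18535 + h)*(3100 - 44088) = (18535 + 14231)*(3100 - 44088) = 32766*(-40988) = -1343012808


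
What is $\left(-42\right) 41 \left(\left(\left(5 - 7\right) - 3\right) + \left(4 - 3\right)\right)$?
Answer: $6888$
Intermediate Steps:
$\left(-42\right) 41 \left(\left(\left(5 - 7\right) - 3\right) + \left(4 - 3\right)\right) = - 1722 \left(\left(-2 - 3\right) + \left(4 - 3\right)\right) = - 1722 \left(-5 + 1\right) = \left(-1722\right) \left(-4\right) = 6888$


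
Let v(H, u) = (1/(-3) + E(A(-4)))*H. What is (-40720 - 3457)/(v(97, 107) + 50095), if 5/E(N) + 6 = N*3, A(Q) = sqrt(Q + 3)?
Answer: -19878854814/22498209445 - 12855507*I/22498209445 ≈ -0.88358 - 0.0005714*I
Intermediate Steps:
A(Q) = sqrt(3 + Q)
E(N) = 5/(-6 + 3*N) (E(N) = 5/(-6 + N*3) = 5/(-6 + 3*N))
v(H, u) = H*(-1/3 + (-2 - I)/3) (v(H, u) = (1/(-3) + 5/(3*(-2 + sqrt(3 - 4))))*H = (-1/3 + 5/(3*(-2 + sqrt(-1))))*H = (-1/3 + 5/(3*(-2 + I)))*H = (-1/3 + 5*((-2 - I)/5)/3)*H = (-1/3 + (-2 - I)/3)*H = H*(-1/3 + (-2 - I)/3))
(-40720 - 3457)/(v(97, 107) + 50095) = (-40720 - 3457)/(-1/3*97*(3 + I) + 50095) = -44177/((-97 - 97*I/3) + 50095) = -44177*9*(49998 + 97*I/3)/22498209445 = -397593*(49998 + 97*I/3)/22498209445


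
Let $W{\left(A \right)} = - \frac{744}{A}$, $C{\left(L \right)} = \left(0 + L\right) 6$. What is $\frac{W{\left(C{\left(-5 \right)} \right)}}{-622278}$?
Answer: $- \frac{62}{1555695} \approx -3.9854 \cdot 10^{-5}$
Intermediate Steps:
$C{\left(L \right)} = 6 L$ ($C{\left(L \right)} = L 6 = 6 L$)
$\frac{W{\left(C{\left(-5 \right)} \right)}}{-622278} = \frac{\left(-744\right) \frac{1}{6 \left(-5\right)}}{-622278} = - \frac{744}{-30} \left(- \frac{1}{622278}\right) = \left(-744\right) \left(- \frac{1}{30}\right) \left(- \frac{1}{622278}\right) = \frac{124}{5} \left(- \frac{1}{622278}\right) = - \frac{62}{1555695}$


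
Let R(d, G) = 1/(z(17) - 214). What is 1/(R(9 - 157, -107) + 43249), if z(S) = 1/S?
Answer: 3637/157296596 ≈ 2.3122e-5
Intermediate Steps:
R(d, G) = -17/3637 (R(d, G) = 1/(1/17 - 214) = 1/(-3637/17) = -17/3637)
1/(R(9 - 157, -107) + 43249) = 1/(-17/3637 + 43249) = 1/(157296596/3637) = 3637/157296596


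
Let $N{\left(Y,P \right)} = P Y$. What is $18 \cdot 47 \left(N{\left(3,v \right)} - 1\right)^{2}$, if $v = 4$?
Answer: $102366$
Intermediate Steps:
$18 \cdot 47 \left(N{\left(3,v \right)} - 1\right)^{2} = 18 \cdot 47 \left(4 \cdot 3 - 1\right)^{2} = 846 \left(12 - 1\right)^{2} = 846 \cdot 11^{2} = 846 \cdot 121 = 102366$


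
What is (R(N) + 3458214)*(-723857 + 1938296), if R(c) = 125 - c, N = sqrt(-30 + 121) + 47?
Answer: 4199884678188 - 1214439*sqrt(91) ≈ 4.1999e+12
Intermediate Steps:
N = 47 + sqrt(91) (N = sqrt(91) + 47 = 47 + sqrt(91) ≈ 56.539)
(R(N) + 3458214)*(-723857 + 1938296) = ((125 - (47 + sqrt(91))) + 3458214)*(-723857 + 1938296) = ((125 + (-47 - sqrt(91))) + 3458214)*1214439 = ((78 - sqrt(91)) + 3458214)*1214439 = (3458292 - sqrt(91))*1214439 = 4199884678188 - 1214439*sqrt(91)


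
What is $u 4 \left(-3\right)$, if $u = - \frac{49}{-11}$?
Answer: $- \frac{588}{11} \approx -53.455$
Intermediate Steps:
$u = \frac{49}{11}$ ($u = \left(-49\right) \left(- \frac{1}{11}\right) = \frac{49}{11} \approx 4.4545$)
$u 4 \left(-3\right) = \frac{49 \cdot 4 \left(-3\right)}{11} = \frac{49}{11} \left(-12\right) = - \frac{588}{11}$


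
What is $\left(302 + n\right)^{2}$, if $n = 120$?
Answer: $178084$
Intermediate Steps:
$\left(302 + n\right)^{2} = \left(302 + 120\right)^{2} = 422^{2} = 178084$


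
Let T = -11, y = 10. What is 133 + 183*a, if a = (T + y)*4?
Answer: -599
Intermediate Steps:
a = -4 (a = (-11 + 10)*4 = -1*4 = -4)
133 + 183*a = 133 + 183*(-4) = 133 - 732 = -599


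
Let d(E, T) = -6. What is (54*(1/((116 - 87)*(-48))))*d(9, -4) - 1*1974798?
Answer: -229076541/116 ≈ -1.9748e+6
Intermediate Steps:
(54*(1/((116 - 87)*(-48))))*d(9, -4) - 1*1974798 = (54*(1/((116 - 87)*(-48))))*(-6) - 1*1974798 = (54*(-1/48/29))*(-6) - 1974798 = (54*((1/29)*(-1/48)))*(-6) - 1974798 = (54*(-1/1392))*(-6) - 1974798 = -9/232*(-6) - 1974798 = 27/116 - 1974798 = -229076541/116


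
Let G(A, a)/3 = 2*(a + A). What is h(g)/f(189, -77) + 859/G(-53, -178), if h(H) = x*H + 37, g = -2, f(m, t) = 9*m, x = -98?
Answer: -2581/5346 ≈ -0.48279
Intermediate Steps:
G(A, a) = 6*A + 6*a (G(A, a) = 3*(2*(a + A)) = 3*(2*(A + a)) = 3*(2*A + 2*a) = 6*A + 6*a)
h(H) = 37 - 98*H (h(H) = -98*H + 37 = 37 - 98*H)
h(g)/f(189, -77) + 859/G(-53, -178) = (37 - 98*(-2))/((9*189)) + 859/(6*(-53) + 6*(-178)) = (37 + 196)/1701 + 859/(-318 - 1068) = 233*(1/1701) + 859/(-1386) = 233/1701 + 859*(-1/1386) = 233/1701 - 859/1386 = -2581/5346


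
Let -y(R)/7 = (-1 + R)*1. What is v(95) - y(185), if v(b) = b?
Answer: 1383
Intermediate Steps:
y(R) = 7 - 7*R (y(R) = -7*(-1 + R) = 7 - 7*R)
v(95) - y(185) = 95 - (7 - 7*185) = 95 - (7 - 1295) = 95 - 1*(-1288) = 95 + 1288 = 1383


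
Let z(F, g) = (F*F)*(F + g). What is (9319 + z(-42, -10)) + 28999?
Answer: -53410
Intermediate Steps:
z(F, g) = F²*(F + g)
(9319 + z(-42, -10)) + 28999 = (9319 + (-42)²*(-42 - 10)) + 28999 = (9319 + 1764*(-52)) + 28999 = (9319 - 91728) + 28999 = -82409 + 28999 = -53410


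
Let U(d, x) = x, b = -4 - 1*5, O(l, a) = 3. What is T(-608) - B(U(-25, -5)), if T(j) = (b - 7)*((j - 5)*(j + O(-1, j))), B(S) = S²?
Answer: -5933865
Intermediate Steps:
b = -9 (b = -4 - 5 = -9)
T(j) = -16*(-5 + j)*(3 + j) (T(j) = (-9 - 7)*((j - 5)*(j + 3)) = -16*(-5 + j)*(3 + j))
T(-608) - B(U(-25, -5)) = (240 - 16*(-608)² + 32*(-608)) - 1*(-5)² = (240 - 16*369664 - 19456) - 1*25 = (240 - 5914624 - 19456) - 25 = -5933840 - 25 = -5933865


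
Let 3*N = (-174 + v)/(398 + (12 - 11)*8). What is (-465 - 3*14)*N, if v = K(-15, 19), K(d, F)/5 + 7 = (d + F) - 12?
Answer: 42081/406 ≈ 103.65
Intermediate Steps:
K(d, F) = -95 + 5*F + 5*d (K(d, F) = -35 + 5*((d + F) - 12) = -35 + 5*((F + d) - 12) = -35 + 5*(-12 + F + d) = -35 + (-60 + 5*F + 5*d) = -95 + 5*F + 5*d)
v = -75 (v = -95 + 5*19 + 5*(-15) = -95 + 95 - 75 = -75)
N = -83/406 (N = ((-174 - 75)/(398 + (12 - 11)*8))/3 = (-249/(398 + 1*8))/3 = (-249/(398 + 8))/3 = (-249/406)/3 = (-249*1/406)/3 = (⅓)*(-249/406) = -83/406 ≈ -0.20443)
(-465 - 3*14)*N = (-465 - 3*14)*(-83/406) = (-465 - 42)*(-83/406) = -507*(-83/406) = 42081/406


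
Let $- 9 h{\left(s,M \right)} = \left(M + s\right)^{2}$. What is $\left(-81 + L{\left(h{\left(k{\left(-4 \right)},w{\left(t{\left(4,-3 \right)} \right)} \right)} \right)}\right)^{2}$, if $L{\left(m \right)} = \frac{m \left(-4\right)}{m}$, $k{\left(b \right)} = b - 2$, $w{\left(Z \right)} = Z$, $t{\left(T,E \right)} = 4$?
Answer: $7225$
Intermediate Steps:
$k{\left(b \right)} = -2 + b$ ($k{\left(b \right)} = b - 2 = -2 + b$)
$h{\left(s,M \right)} = - \frac{\left(M + s\right)^{2}}{9}$
$L{\left(m \right)} = -4$ ($L{\left(m \right)} = \frac{\left(-4\right) m}{m} = -4$)
$\left(-81 + L{\left(h{\left(k{\left(-4 \right)},w{\left(t{\left(4,-3 \right)} \right)} \right)} \right)}\right)^{2} = \left(-81 - 4\right)^{2} = \left(-85\right)^{2} = 7225$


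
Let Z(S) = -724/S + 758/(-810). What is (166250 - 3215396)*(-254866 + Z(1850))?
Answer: 6469588028588678/8325 ≈ 7.7713e+11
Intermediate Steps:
Z(S) = -379/405 - 724/S (Z(S) = -724/S + 758*(-1/810) = -724/S - 379/405 = -379/405 - 724/S)
(166250 - 3215396)*(-254866 + Z(1850)) = (166250 - 3215396)*(-254866 + (-379/405 - 724/1850)) = -3049146*(-254866 + (-379/405 - 724*1/1850)) = -3049146*(-254866 + (-379/405 - 362/925)) = -3049146*(-254866 - 99437/74925) = -3049146*(-19095934487/74925) = 6469588028588678/8325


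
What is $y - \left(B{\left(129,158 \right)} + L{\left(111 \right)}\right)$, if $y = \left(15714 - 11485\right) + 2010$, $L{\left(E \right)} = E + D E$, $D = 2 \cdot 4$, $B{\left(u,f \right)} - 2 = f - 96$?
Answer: $5176$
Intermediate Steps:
$B{\left(u,f \right)} = -94 + f$ ($B{\left(u,f \right)} = 2 + \left(f - 96\right) = 2 + \left(-96 + f\right) = -94 + f$)
$D = 8$
$L{\left(E \right)} = 9 E$ ($L{\left(E \right)} = E + 8 E = 9 E$)
$y = 6239$ ($y = 4229 + 2010 = 6239$)
$y - \left(B{\left(129,158 \right)} + L{\left(111 \right)}\right) = 6239 - \left(\left(-94 + 158\right) + 9 \cdot 111\right) = 6239 - \left(64 + 999\right) = 6239 - 1063 = 5176$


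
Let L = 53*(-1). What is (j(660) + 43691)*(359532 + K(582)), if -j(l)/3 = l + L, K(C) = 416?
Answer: 15071022760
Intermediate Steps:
L = -53
j(l) = 159 - 3*l (j(l) = -3*(l - 53) = -3*(-53 + l) = 159 - 3*l)
(j(660) + 43691)*(359532 + K(582)) = ((159 - 3*660) + 43691)*(359532 + 416) = ((159 - 1980) + 43691)*359948 = (-1821 + 43691)*359948 = 41870*359948 = 15071022760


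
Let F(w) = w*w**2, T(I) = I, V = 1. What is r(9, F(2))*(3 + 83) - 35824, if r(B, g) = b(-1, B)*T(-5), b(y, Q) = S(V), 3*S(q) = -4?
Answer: -105752/3 ≈ -35251.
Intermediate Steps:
F(w) = w**3
S(q) = -4/3 (S(q) = (1/3)*(-4) = -4/3)
b(y, Q) = -4/3
r(B, g) = 20/3 (r(B, g) = -4/3*(-5) = 20/3)
r(9, F(2))*(3 + 83) - 35824 = 20*(3 + 83)/3 - 35824 = (20/3)*86 - 35824 = 1720/3 - 35824 = -105752/3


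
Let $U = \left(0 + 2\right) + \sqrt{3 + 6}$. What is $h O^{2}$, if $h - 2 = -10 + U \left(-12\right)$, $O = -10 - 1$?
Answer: $-8228$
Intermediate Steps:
$U = 5$ ($U = 2 + \sqrt{9} = 2 + 3 = 5$)
$O = -11$ ($O = -10 - 1 = -11$)
$h = -68$ ($h = 2 + \left(-10 + 5 \left(-12\right)\right) = 2 - 70 = -68$)
$h O^{2} = - 68 \left(-11\right)^{2} = \left(-68\right) 121 = -8228$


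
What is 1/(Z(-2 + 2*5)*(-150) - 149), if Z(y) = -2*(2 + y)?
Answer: 1/2851 ≈ 0.00035075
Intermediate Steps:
Z(y) = -4 - 2*y
1/(Z(-2 + 2*5)*(-150) - 149) = 1/((-4 - 2*(-2 + 2*5))*(-150) - 149) = 1/((-4 - 2*(-2 + 10))*(-150) - 149) = 1/((-4 - 2*8)*(-150) - 149) = 1/((-4 - 16)*(-150) - 149) = 1/(-20*(-150) - 149) = 1/(3000 - 149) = 1/2851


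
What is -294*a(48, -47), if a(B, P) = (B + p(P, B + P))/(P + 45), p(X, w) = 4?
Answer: 7644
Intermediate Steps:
a(B, P) = (4 + B)/(45 + P) (a(B, P) = (B + 4)/(P + 45) = (4 + B)/(45 + P))
-294*a(48, -47) = -294*(4 + 48)/(45 - 47) = -294*52/(-2) = -(-147)*52 = -294*(-26) = 7644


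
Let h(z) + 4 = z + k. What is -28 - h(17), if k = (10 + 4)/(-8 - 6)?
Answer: -40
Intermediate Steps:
k = -1 (k = 14/(-14) = 14*(-1/14) = -1)
h(z) = -5 + z (h(z) = -4 + (z - 1) = -4 + (-1 + z) = -5 + z)
-28 - h(17) = -28 - (-5 + 17) = -28 - 1*12 = -28 - 12 = -40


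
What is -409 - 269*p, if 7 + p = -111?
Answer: 31333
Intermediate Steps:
p = -118 (p = -7 - 111 = -118)
-409 - 269*p = -409 - 269*(-118) = -409 + 31742 = 31333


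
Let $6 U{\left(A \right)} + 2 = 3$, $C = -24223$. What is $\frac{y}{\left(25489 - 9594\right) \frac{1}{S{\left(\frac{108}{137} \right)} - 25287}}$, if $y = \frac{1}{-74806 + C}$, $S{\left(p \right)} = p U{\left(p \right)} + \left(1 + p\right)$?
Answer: $\frac{203768}{12685119755} \approx 1.6064 \cdot 10^{-5}$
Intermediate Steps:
$U{\left(A \right)} = \frac{1}{6}$ ($U{\left(A \right)} = - \frac{1}{3} + \frac{1}{6} \cdot 3 = - \frac{1}{3} + \frac{1}{2} = \frac{1}{6}$)
$S{\left(p \right)} = 1 + \frac{7 p}{6}$ ($S{\left(p \right)} = p \frac{1}{6} + \left(1 + p\right) = \frac{p}{6} + \left(1 + p\right) = 1 + \frac{7 p}{6}$)
$y = - \frac{1}{99029}$ ($y = \frac{1}{-74806 - 24223} = \frac{1}{-99029} = - \frac{1}{99029} \approx -1.0098 \cdot 10^{-5}$)
$\frac{y}{\left(25489 - 9594\right) \frac{1}{S{\left(\frac{108}{137} \right)} - 25287}} = - \frac{1}{99029 \frac{25489 - 9594}{\left(1 + \frac{7 \cdot \frac{108}{137}}{6}\right) - 25287}} = - \frac{1}{99029 \frac{15895}{\left(1 + \frac{7 \cdot 108 \cdot \frac{1}{137}}{6}\right) - 25287}} = - \frac{1}{99029 \frac{15895}{\left(1 + \frac{7}{6} \cdot \frac{108}{137}\right) - 25287}} = - \frac{1}{99029 \frac{15895}{\left(1 + \frac{126}{137}\right) - 25287}} = - \frac{1}{99029 \frac{15895}{\frac{263}{137} - 25287}} = - \frac{1}{99029 \frac{15895}{- \frac{3464056}{137}}} = - \frac{1}{99029 \cdot 15895 \left(- \frac{137}{3464056}\right)} = - \frac{1}{99029 \left(- \frac{128095}{203768}\right)} = \left(- \frac{1}{99029}\right) \left(- \frac{203768}{128095}\right) = \frac{203768}{12685119755}$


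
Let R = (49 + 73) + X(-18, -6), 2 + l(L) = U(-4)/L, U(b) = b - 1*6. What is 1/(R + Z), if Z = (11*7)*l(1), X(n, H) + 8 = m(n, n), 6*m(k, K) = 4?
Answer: -3/2428 ≈ -0.0012356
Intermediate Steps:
m(k, K) = ⅔ (m(k, K) = (⅙)*4 = ⅔)
U(b) = -6 + b (U(b) = b - 6 = -6 + b)
X(n, H) = -22/3 (X(n, H) = -8 + ⅔ = -22/3)
l(L) = -2 - 10/L (l(L) = -2 + (-6 - 4)/L = -2 - 10/L)
Z = -924 (Z = (11*7)*(-2 - 10/1) = 77*(-2 - 10*1) = 77*(-2 - 10) = 77*(-12) = -924)
R = 344/3 (R = (49 + 73) - 22/3 = 122 - 22/3 = 344/3 ≈ 114.67)
1/(R + Z) = 1/(344/3 - 924) = 1/(-2428/3) = -3/2428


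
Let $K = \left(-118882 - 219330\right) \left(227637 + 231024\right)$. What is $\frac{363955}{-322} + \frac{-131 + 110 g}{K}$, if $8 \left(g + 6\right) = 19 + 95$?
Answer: $- \frac{8065484784980299}{7135734090072} \approx -1130.3$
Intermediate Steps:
$g = \frac{33}{4}$ ($g = -6 + \frac{19 + 95}{8} = -6 + \frac{1}{8} \cdot 114 = -6 + \frac{57}{4} = \frac{33}{4} \approx 8.25$)
$K = -155124654132$ ($K = \left(-338212\right) 458661 = -155124654132$)
$\frac{363955}{-322} + \frac{-131 + 110 g}{K} = \frac{363955}{-322} + \frac{-131 + 110 \cdot \frac{33}{4}}{-155124654132} = 363955 \left(- \frac{1}{322}\right) + \left(-131 + \frac{1815}{2}\right) \left(- \frac{1}{155124654132}\right) = - \frac{363955}{322} + \frac{1553}{2} \left(- \frac{1}{155124654132}\right) = - \frac{363955}{322} - \frac{1553}{310249308264} = - \frac{8065484784980299}{7135734090072}$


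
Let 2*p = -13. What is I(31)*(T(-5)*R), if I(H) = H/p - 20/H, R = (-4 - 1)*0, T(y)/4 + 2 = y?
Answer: 0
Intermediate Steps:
p = -13/2 (p = (½)*(-13) = -13/2 ≈ -6.5000)
T(y) = -8 + 4*y
R = 0 (R = -5*0 = 0)
I(H) = -20/H - 2*H/13 (I(H) = H/(-13/2) - 20/H = H*(-2/13) - 20/H = -2*H/13 - 20/H = -20/H - 2*H/13)
I(31)*(T(-5)*R) = (-20/31 - 2/13*31)*((-8 + 4*(-5))*0) = (-20*1/31 - 62/13)*((-8 - 20)*0) = (-20/31 - 62/13)*(-28*0) = -2182/403*0 = 0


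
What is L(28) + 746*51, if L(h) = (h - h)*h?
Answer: 38046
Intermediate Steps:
L(h) = 0 (L(h) = 0*h = 0)
L(28) + 746*51 = 0 + 746*51 = 0 + 38046 = 38046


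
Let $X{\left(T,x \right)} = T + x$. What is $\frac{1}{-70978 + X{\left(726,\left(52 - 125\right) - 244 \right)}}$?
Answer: $- \frac{1}{70569} \approx -1.4171 \cdot 10^{-5}$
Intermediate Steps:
$\frac{1}{-70978 + X{\left(726,\left(52 - 125\right) - 244 \right)}} = \frac{1}{-70978 + \left(726 + \left(\left(52 - 125\right) - 244\right)\right)} = \frac{1}{-70978 + \left(726 - 317\right)} = \frac{1}{-70978 + 409} = \frac{1}{-70569} = - \frac{1}{70569}$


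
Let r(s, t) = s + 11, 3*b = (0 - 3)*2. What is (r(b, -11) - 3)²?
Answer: 36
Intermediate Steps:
b = -2 (b = ((0 - 3)*2)/3 = (-3*2)/3 = (⅓)*(-6) = -2)
r(s, t) = 11 + s
(r(b, -11) - 3)² = ((11 - 2) - 3)² = (9 - 3)² = 6² = 36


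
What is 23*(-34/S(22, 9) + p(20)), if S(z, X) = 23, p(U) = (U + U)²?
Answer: 36766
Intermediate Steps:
p(U) = 4*U² (p(U) = (2*U)² = 4*U²)
23*(-34/S(22, 9) + p(20)) = 23*(-34/23 + 4*20²) = 23*(-34*1/23 + 4*400) = 23*(-34/23 + 1600) = 23*(36766/23) = 36766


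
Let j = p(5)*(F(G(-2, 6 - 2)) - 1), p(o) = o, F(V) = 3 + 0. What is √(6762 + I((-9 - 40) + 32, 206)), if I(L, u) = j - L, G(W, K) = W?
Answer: √6789 ≈ 82.395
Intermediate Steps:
F(V) = 3
j = 10 (j = 5*(3 - 1) = 5*2 = 10)
I(L, u) = 10 - L
√(6762 + I((-9 - 40) + 32, 206)) = √(6762 + (10 - ((-9 - 40) + 32))) = √(6762 + (10 - (-49 + 32))) = √(6762 + (10 - 1*(-17))) = √(6762 + (10 + 17)) = √(6762 + 27) = √6789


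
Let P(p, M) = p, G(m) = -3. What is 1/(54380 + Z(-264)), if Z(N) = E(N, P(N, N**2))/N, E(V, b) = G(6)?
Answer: 88/4785441 ≈ 1.8389e-5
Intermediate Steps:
E(V, b) = -3
Z(N) = -3/N
1/(54380 + Z(-264)) = 1/(54380 - 3/(-264)) = 1/(54380 - 3*(-1/264)) = 1/(54380 + 1/88) = 1/(4785441/88) = 88/4785441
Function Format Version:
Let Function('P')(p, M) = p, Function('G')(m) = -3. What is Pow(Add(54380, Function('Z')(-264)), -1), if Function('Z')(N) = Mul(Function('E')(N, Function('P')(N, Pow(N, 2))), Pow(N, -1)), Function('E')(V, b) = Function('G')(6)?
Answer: Rational(88, 4785441) ≈ 1.8389e-5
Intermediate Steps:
Function('E')(V, b) = -3
Function('Z')(N) = Mul(-3, Pow(N, -1))
Pow(Add(54380, Function('Z')(-264)), -1) = Pow(Add(54380, Mul(-3, Pow(-264, -1))), -1) = Pow(Add(54380, Mul(-3, Rational(-1, 264))), -1) = Pow(Add(54380, Rational(1, 88)), -1) = Pow(Rational(4785441, 88), -1) = Rational(88, 4785441)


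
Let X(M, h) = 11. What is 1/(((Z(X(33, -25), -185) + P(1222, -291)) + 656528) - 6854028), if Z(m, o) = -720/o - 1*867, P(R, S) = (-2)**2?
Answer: -37/229339287 ≈ -1.6133e-7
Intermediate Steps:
P(R, S) = 4
Z(m, o) = -867 - 720/o (Z(m, o) = -720/o - 867 = -867 - 720/o)
1/(((Z(X(33, -25), -185) + P(1222, -291)) + 656528) - 6854028) = 1/((((-867 - 720/(-185)) + 4) + 656528) - 6854028) = 1/((((-867 - 720*(-1/185)) + 4) + 656528) - 6854028) = 1/((((-867 + 144/37) + 4) + 656528) - 6854028) = 1/(((-31935/37 + 4) + 656528) - 6854028) = 1/((-31787/37 + 656528) - 6854028) = 1/(24259749/37 - 6854028) = 1/(-229339287/37) = -37/229339287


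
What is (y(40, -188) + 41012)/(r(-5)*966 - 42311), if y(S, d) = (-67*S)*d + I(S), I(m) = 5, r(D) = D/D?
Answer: -544857/41345 ≈ -13.178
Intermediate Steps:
r(D) = 1
y(S, d) = 5 - 67*S*d (y(S, d) = (-67*S)*d + 5 = -67*S*d + 5 = 5 - 67*S*d)
(y(40, -188) + 41012)/(r(-5)*966 - 42311) = ((5 - 67*40*(-188)) + 41012)/(1*966 - 42311) = ((5 + 503840) + 41012)/(966 - 42311) = (503845 + 41012)/(-41345) = 544857*(-1/41345) = -544857/41345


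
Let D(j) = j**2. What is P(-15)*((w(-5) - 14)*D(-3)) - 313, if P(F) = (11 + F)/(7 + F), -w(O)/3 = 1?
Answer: -779/2 ≈ -389.50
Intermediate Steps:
w(O) = -3 (w(O) = -3*1 = -3)
P(F) = (11 + F)/(7 + F)
P(-15)*((w(-5) - 14)*D(-3)) - 313 = ((11 - 15)/(7 - 15))*((-3 - 14)*(-3)**2) - 313 = (-4/(-8))*(-17*9) - 313 = -1/8*(-4)*(-153) - 313 = (1/2)*(-153) - 313 = -153/2 - 313 = -779/2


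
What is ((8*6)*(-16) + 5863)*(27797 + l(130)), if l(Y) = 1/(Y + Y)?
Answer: 7364538199/52 ≈ 1.4163e+8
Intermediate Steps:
l(Y) = 1/(2*Y)
((8*6)*(-16) + 5863)*(27797 + l(130)) = ((8*6)*(-16) + 5863)*(27797 + (1/2)/130) = (48*(-16) + 5863)*(27797 + (1/2)*(1/130)) = (-768 + 5863)*(27797 + 1/260) = 5095*(7227221/260) = 7364538199/52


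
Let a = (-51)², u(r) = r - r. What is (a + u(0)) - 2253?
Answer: 348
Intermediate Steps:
u(r) = 0
a = 2601
(a + u(0)) - 2253 = (2601 + 0) - 2253 = 2601 - 2253 = 348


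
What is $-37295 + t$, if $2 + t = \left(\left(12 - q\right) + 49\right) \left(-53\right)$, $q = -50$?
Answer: $-43180$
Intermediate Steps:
$t = -5885$ ($t = -2 + \left(\left(12 - -50\right) + 49\right) \left(-53\right) = -2 + \left(\left(12 + 50\right) + 49\right) \left(-53\right) = -2 + \left(62 + 49\right) \left(-53\right) = -2 + 111 \left(-53\right) = -2 - 5883 = -5885$)
$-37295 + t = -37295 - 5885 = -43180$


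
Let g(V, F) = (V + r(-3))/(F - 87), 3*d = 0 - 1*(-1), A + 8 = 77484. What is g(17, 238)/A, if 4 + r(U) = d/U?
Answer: 29/26322471 ≈ 1.1017e-6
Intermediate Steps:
A = 77476 (A = -8 + 77484 = 77476)
d = ⅓ (d = (0 - 1*(-1))/3 = (0 + 1)/3 = (⅓)*1 = ⅓ ≈ 0.33333)
r(U) = -4 + 1/(3*U)
g(V, F) = (-37/9 + V)/(-87 + F) (g(V, F) = (V + (-4 + (⅓)/(-3)))/(F - 87) = (V + (-4 + (⅓)*(-⅓)))/(-87 + F) = (V + (-4 - ⅑))/(-87 + F) = (V - 37/9)/(-87 + F) = (-37/9 + V)/(-87 + F))
g(17, 238)/A = ((-37/9 + 17)/(-87 + 238))/77476 = ((116/9)/151)*(1/77476) = ((1/151)*(116/9))*(1/77476) = (116/1359)*(1/77476) = 29/26322471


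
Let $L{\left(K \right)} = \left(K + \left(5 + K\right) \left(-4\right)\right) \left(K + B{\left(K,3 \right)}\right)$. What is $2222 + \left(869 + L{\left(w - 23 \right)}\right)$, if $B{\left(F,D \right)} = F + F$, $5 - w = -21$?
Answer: $2830$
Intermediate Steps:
$w = 26$ ($w = 5 - -21 = 5 + 21 = 26$)
$B{\left(F,D \right)} = 2 F$
$L{\left(K \right)} = 3 K \left(-20 - 3 K\right)$ ($L{\left(K \right)} = \left(K + \left(5 + K\right) \left(-4\right)\right) \left(K + 2 K\right) = \left(K - \left(20 + 4 K\right)\right) 3 K = \left(-20 - 3 K\right) 3 K = 3 K \left(-20 - 3 K\right)$)
$2222 + \left(869 + L{\left(w - 23 \right)}\right) = 2222 + \left(869 + 3 \left(26 - 23\right) \left(-20 - 3 \left(26 - 23\right)\right)\right) = 2222 + \left(869 + 3 \cdot 3 \left(-20 - 9\right)\right) = 2222 + \left(869 + 3 \cdot 3 \left(-29\right)\right) = 2222 + \left(869 - 261\right) = 2222 + 608 = 2830$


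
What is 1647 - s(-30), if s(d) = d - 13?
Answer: 1690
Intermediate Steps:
s(d) = -13 + d
1647 - s(-30) = 1647 - (-13 - 30) = 1647 - 1*(-43) = 1647 + 43 = 1690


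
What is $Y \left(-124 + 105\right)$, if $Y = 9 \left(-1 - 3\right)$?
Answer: $684$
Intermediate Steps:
$Y = -36$ ($Y = 9 \left(-1 - 3\right) = 9 \left(-4\right) = -36$)
$Y \left(-124 + 105\right) = - 36 \left(-124 + 105\right) = \left(-36\right) \left(-19\right) = 684$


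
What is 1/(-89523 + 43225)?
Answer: -1/46298 ≈ -2.1599e-5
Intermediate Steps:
1/(-89523 + 43225) = 1/(-46298) = -1/46298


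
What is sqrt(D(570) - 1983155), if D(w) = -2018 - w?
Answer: I*sqrt(1985743) ≈ 1409.2*I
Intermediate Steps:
sqrt(D(570) - 1983155) = sqrt((-2018 - 1*570) - 1983155) = sqrt((-2018 - 570) - 1983155) = sqrt(-2588 - 1983155) = sqrt(-1985743) = I*sqrt(1985743)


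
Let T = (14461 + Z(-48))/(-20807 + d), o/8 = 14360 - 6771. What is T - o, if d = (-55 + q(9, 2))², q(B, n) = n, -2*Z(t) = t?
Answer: -1092709061/17998 ≈ -60713.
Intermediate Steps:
Z(t) = -t/2
d = 2809 (d = (-55 + 2)² = (-53)² = 2809)
o = 60712 (o = 8*(14360 - 6771) = 8*7589 = 60712)
T = -14485/17998 (T = (14461 - ½*(-48))/(-20807 + 2809) = (14461 + 24)/(-17998) = 14485*(-1/17998) = -14485/17998 ≈ -0.80481)
T - o = -14485/17998 - 1*60712 = -14485/17998 - 60712 = -1092709061/17998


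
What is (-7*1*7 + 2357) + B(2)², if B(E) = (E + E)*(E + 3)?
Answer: 2708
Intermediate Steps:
B(E) = 2*E*(3 + E) (B(E) = (2*E)*(3 + E) = 2*E*(3 + E))
(-7*1*7 + 2357) + B(2)² = (-7*1*7 + 2357) + (2*2*(3 + 2))² = (-7*7 + 2357) + (2*2*5)² = (-49 + 2357) + 20² = 2308 + 400 = 2708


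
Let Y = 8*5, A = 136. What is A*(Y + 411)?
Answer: 61336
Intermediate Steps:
Y = 40
A*(Y + 411) = 136*(40 + 411) = 136*451 = 61336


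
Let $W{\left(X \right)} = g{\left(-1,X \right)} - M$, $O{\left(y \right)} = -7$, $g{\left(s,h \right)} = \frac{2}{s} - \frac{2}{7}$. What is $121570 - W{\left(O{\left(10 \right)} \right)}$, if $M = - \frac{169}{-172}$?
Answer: $\frac{146374215}{1204} \approx 1.2157 \cdot 10^{5}$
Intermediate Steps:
$g{\left(s,h \right)} = - \frac{2}{7} + \frac{2}{s}$ ($g{\left(s,h \right)} = \frac{2}{s} - \frac{2}{7} = - \frac{2}{7} + \frac{2}{s}$)
$M = \frac{169}{172}$ ($M = \left(-169\right) \left(- \frac{1}{172}\right) = \frac{169}{172} \approx 0.98256$)
$W{\left(X \right)} = - \frac{3935}{1204}$ ($W{\left(X \right)} = \left(- \frac{2}{7} + \frac{2}{-1}\right) - \frac{169}{172} = \left(- \frac{2}{7} + 2 \left(-1\right)\right) - \frac{169}{172} = \left(- \frac{2}{7} - 2\right) - \frac{169}{172} = - \frac{16}{7} - \frac{169}{172} = - \frac{3935}{1204}$)
$121570 - W{\left(O{\left(10 \right)} \right)} = 121570 - - \frac{3935}{1204} = 121570 + \frac{3935}{1204} = \frac{146374215}{1204}$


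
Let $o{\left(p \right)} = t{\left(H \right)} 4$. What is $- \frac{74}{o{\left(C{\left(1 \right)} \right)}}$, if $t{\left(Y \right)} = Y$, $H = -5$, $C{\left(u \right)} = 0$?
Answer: $\frac{37}{10} \approx 3.7$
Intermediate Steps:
$o{\left(p \right)} = -20$ ($o{\left(p \right)} = \left(-5\right) 4 = -20$)
$- \frac{74}{o{\left(C{\left(1 \right)} \right)}} = - \frac{74}{-20} = \left(-74\right) \left(- \frac{1}{20}\right) = \frac{37}{10}$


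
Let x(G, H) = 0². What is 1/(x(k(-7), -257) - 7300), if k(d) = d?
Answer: -1/7300 ≈ -0.00013699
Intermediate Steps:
x(G, H) = 0
1/(x(k(-7), -257) - 7300) = 1/(0 - 7300) = 1/(-7300) = -1/7300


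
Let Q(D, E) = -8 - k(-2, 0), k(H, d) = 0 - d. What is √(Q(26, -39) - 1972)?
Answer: 6*I*√55 ≈ 44.497*I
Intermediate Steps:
k(H, d) = -d
Q(D, E) = -8 (Q(D, E) = -8 - (-1)*0 = -8 - 1*0 = -8 + 0 = -8)
√(Q(26, -39) - 1972) = √(-8 - 1972) = √(-1980) = 6*I*√55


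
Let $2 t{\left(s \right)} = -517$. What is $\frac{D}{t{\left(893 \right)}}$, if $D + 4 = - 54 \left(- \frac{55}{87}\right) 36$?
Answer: $- \frac{71048}{14993} \approx -4.7387$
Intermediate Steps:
$t{\left(s \right)} = - \frac{517}{2}$ ($t{\left(s \right)} = \frac{1}{2} \left(-517\right) = - \frac{517}{2}$)
$D = \frac{35524}{29}$ ($D = -4 + - 54 \left(- \frac{55}{87}\right) 36 = -4 + - 54 \left(\left(-55\right) \frac{1}{87}\right) 36 = -4 + \left(-54\right) \left(- \frac{55}{87}\right) 36 = -4 + \frac{990}{29} \cdot 36 = -4 + \frac{35640}{29} = \frac{35524}{29} \approx 1225.0$)
$\frac{D}{t{\left(893 \right)}} = \frac{35524}{29 \left(- \frac{517}{2}\right)} = \frac{35524}{29} \left(- \frac{2}{517}\right) = - \frac{71048}{14993}$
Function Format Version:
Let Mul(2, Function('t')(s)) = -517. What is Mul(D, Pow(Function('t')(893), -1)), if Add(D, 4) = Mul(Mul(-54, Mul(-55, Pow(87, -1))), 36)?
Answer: Rational(-71048, 14993) ≈ -4.7387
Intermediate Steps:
Function('t')(s) = Rational(-517, 2) (Function('t')(s) = Mul(Rational(1, 2), -517) = Rational(-517, 2))
D = Rational(35524, 29) (D = Add(-4, Mul(Mul(-54, Mul(-55, Pow(87, -1))), 36)) = Add(-4, Mul(Mul(-54, Mul(-55, Rational(1, 87))), 36)) = Add(-4, Mul(Mul(-54, Rational(-55, 87)), 36)) = Add(-4, Mul(Rational(990, 29), 36)) = Add(-4, Rational(35640, 29)) = Rational(35524, 29) ≈ 1225.0)
Mul(D, Pow(Function('t')(893), -1)) = Mul(Rational(35524, 29), Pow(Rational(-517, 2), -1)) = Mul(Rational(35524, 29), Rational(-2, 517)) = Rational(-71048, 14993)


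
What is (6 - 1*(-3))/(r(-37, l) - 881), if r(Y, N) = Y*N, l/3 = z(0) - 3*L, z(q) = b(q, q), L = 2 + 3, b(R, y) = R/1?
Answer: 9/784 ≈ 0.011480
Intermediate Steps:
b(R, y) = R (b(R, y) = R*1 = R)
L = 5
z(q) = q
l = -45 (l = 3*(0 - 3*5) = 3*(0 - 15) = 3*(-15) = -45)
r(Y, N) = N*Y
(6 - 1*(-3))/(r(-37, l) - 881) = (6 - 1*(-3))/(-45*(-37) - 881) = (6 + 3)/(1665 - 881) = 9/784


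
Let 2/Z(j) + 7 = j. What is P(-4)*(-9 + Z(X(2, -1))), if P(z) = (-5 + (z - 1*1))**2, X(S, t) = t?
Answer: -925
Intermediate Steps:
P(z) = (-6 + z)**2 (P(z) = (-5 + (z - 1))**2 = (-5 + (-1 + z))**2 = (-6 + z)**2)
Z(j) = 2/(-7 + j)
P(-4)*(-9 + Z(X(2, -1))) = (-6 - 4)**2*(-9 + 2/(-7 - 1)) = (-10)**2*(-9 + 2/(-8)) = 100*(-9 + 2*(-1/8)) = 100*(-9 - 1/4) = 100*(-37/4) = -925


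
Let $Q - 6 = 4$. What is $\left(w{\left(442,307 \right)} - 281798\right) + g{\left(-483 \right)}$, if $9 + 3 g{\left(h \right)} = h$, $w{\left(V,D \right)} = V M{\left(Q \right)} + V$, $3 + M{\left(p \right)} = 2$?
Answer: $-281962$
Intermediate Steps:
$Q = 10$ ($Q = 6 + 4 = 10$)
$M{\left(p \right)} = -1$ ($M{\left(p \right)} = -3 + 2 = -1$)
$w{\left(V,D \right)} = 0$ ($w{\left(V,D \right)} = V \left(-1\right) + V = - V + V = 0$)
$g{\left(h \right)} = -3 + \frac{h}{3}$
$\left(w{\left(442,307 \right)} - 281798\right) + g{\left(-483 \right)} = \left(0 - 281798\right) + \left(-3 + \frac{1}{3} \left(-483\right)\right) = -281798 - 164 = -281962$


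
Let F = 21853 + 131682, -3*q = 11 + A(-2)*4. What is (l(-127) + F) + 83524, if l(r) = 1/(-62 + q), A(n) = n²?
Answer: 16831188/71 ≈ 2.3706e+5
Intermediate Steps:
q = -9 (q = -(11 + (-2)²*4)/3 = -(11 + 4*4)/3 = -(11 + 16)/3 = -⅓*27 = -9)
F = 153535
l(r) = -1/71 (l(r) = 1/(-62 - 9) = 1/(-71) = -1/71)
(l(-127) + F) + 83524 = (-1/71 + 153535) + 83524 = 10900984/71 + 83524 = 16831188/71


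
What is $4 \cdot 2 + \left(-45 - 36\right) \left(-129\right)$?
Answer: $10457$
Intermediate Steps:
$4 \cdot 2 + \left(-45 - 36\right) \left(-129\right) = 8 + \left(-45 - 36\right) \left(-129\right) = 8 - -10449 = 8 + 10449 = 10457$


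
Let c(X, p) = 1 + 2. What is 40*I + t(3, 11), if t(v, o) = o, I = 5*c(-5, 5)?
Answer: 611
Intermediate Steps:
c(X, p) = 3
I = 15 (I = 5*3 = 15)
40*I + t(3, 11) = 40*15 + 11 = 600 + 11 = 611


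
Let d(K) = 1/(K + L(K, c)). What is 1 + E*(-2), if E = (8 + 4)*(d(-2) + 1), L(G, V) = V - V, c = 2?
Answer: -11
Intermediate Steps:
L(G, V) = 0
d(K) = 1/K (d(K) = 1/(K + 0) = 1/K)
E = 6 (E = (8 + 4)*(1/(-2) + 1) = 12*(-1/2 + 1) = 12*(1/2) = 6)
1 + E*(-2) = 1 + 6*(-2) = 1 - 12 = -11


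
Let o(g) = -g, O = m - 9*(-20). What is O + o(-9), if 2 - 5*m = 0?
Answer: 947/5 ≈ 189.40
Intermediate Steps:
m = ⅖ (m = ⅖ - ⅕*0 = ⅖ + 0 = ⅖ ≈ 0.40000)
O = 902/5 (O = ⅖ - 9*(-20) = ⅖ + 180 = 902/5 ≈ 180.40)
O + o(-9) = 902/5 - 1*(-9) = 902/5 + 9 = 947/5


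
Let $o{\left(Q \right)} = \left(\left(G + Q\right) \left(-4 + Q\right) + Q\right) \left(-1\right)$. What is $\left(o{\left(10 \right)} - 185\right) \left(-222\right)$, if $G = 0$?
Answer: $56610$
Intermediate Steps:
$o{\left(Q \right)} = - Q - Q \left(-4 + Q\right)$ ($o{\left(Q \right)} = \left(\left(0 + Q\right) \left(-4 + Q\right) + Q\right) \left(-1\right) = \left(Q \left(-4 + Q\right) + Q\right) \left(-1\right) = \left(Q + Q \left(-4 + Q\right)\right) \left(-1\right) = - Q - Q \left(-4 + Q\right)$)
$\left(o{\left(10 \right)} - 185\right) \left(-222\right) = \left(10 \left(3 - 10\right) - 185\right) \left(-222\right) = \left(10 \left(-7\right) - 185\right) \left(-222\right) = \left(-70 - 185\right) \left(-222\right) = \left(-255\right) \left(-222\right) = 56610$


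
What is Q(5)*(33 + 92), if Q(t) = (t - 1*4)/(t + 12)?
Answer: 125/17 ≈ 7.3529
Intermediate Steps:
Q(t) = (-4 + t)/(12 + t) (Q(t) = (t - 4)/(12 + t) = (-4 + t)/(12 + t))
Q(5)*(33 + 92) = ((-4 + 5)/(12 + 5))*(33 + 92) = (1/17)*125 = 125/17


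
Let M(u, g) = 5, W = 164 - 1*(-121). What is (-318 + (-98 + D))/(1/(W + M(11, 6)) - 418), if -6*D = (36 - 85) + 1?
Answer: 118320/121219 ≈ 0.97608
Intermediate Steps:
W = 285 (W = 164 + 121 = 285)
D = 8 (D = -((36 - 85) + 1)/6 = -(-49 + 1)/6 = -⅙*(-48) = 8)
(-318 + (-98 + D))/(1/(W + M(11, 6)) - 418) = (-318 + (-98 + 8))/(1/(285 + 5) - 418) = (-318 - 90)/(1/290 - 418) = -408/(1/290 - 418) = -408/(-121219/290) = -408*(-290/121219) = 118320/121219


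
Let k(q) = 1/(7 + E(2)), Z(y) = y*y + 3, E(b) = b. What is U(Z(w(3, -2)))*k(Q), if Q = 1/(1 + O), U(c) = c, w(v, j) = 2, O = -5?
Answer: 7/9 ≈ 0.77778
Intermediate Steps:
Z(y) = 3 + y**2 (Z(y) = y**2 + 3 = 3 + y**2)
Q = -1/4 (Q = 1/(1 - 5) = 1/(-4) = -1/4 ≈ -0.25000)
k(q) = 1/9 (k(q) = 1/(7 + 2) = 1/9)
U(Z(w(3, -2)))*k(Q) = (3 + 2**2)*(1/9) = (3 + 4)*(1/9) = 7*(1/9) = 7/9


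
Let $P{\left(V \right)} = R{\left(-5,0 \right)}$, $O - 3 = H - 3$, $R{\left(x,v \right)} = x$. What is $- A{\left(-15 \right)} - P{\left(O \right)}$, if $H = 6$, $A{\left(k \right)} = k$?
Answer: $20$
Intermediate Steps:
$O = 6$ ($O = 3 + \left(6 - 3\right) = 3 + 3 = 6$)
$P{\left(V \right)} = -5$
$- A{\left(-15 \right)} - P{\left(O \right)} = \left(-1\right) \left(-15\right) - -5 = 15 + 5 = 20$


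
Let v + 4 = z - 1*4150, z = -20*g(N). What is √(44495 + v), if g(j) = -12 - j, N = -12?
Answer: √40341 ≈ 200.85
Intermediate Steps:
z = 0 (z = -20*(-12 - 1*(-12)) = -20*(-12 + 12) = -20*0 = 0)
v = -4154 (v = -4 + (0 - 1*4150) = -4 + (0 - 4150) = -4 - 4150 = -4154)
√(44495 + v) = √(44495 - 4154) = √40341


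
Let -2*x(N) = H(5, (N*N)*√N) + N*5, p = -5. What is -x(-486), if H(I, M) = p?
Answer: -2435/2 ≈ -1217.5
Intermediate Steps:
H(I, M) = -5
x(N) = 5/2 - 5*N/2 (x(N) = -(-5 + N*5)/2 = -(-5 + 5*N)/2 = 5/2 - 5*N/2)
-x(-486) = -(5/2 - 5/2*(-486)) = -(5/2 + 1215) = -1*2435/2 = -2435/2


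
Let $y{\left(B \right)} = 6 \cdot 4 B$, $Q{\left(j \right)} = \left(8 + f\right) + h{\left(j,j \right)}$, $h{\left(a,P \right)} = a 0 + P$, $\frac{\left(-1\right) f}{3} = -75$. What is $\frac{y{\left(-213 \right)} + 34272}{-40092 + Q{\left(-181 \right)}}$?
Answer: $- \frac{729}{1001} \approx -0.72827$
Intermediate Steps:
$f = 225$ ($f = \left(-3\right) \left(-75\right) = 225$)
$h{\left(a,P \right)} = P$ ($h{\left(a,P \right)} = 0 + P = P$)
$Q{\left(j \right)} = 233 + j$ ($Q{\left(j \right)} = \left(8 + 225\right) + j = 233 + j$)
$y{\left(B \right)} = 24 B$
$\frac{y{\left(-213 \right)} + 34272}{-40092 + Q{\left(-181 \right)}} = \frac{24 \left(-213\right) + 34272}{-40092 + \left(233 - 181\right)} = \frac{-5112 + 34272}{-40092 + 52} = \frac{29160}{-40040} = 29160 \left(- \frac{1}{40040}\right) = - \frac{729}{1001}$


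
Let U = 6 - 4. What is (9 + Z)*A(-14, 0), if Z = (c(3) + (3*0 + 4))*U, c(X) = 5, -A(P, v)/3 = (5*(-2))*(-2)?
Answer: -1620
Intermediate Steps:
A(P, v) = -60 (A(P, v) = -3*5*(-2)*(-2) = -(-30)*(-2) = -3*20 = -60)
U = 2
Z = 18 (Z = (5 + (3*0 + 4))*2 = (5 + (0 + 4))*2 = (5 + 4)*2 = 9*2 = 18)
(9 + Z)*A(-14, 0) = (9 + 18)*(-60) = 27*(-60) = -1620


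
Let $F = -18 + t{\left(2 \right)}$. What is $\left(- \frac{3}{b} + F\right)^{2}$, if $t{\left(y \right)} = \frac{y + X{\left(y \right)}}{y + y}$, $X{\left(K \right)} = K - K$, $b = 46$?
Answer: $\frac{163216}{529} \approx 308.54$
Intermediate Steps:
$X{\left(K \right)} = 0$
$t{\left(y \right)} = \frac{1}{2}$ ($t{\left(y \right)} = \frac{y + 0}{y + y} = \frac{y}{2 y} = y \frac{1}{2 y} = \frac{1}{2}$)
$F = - \frac{35}{2}$ ($F = -18 + \frac{1}{2} = - \frac{35}{2} \approx -17.5$)
$\left(- \frac{3}{b} + F\right)^{2} = \left(- \frac{3}{46} - \frac{35}{2}\right)^{2} = \left(- \frac{404}{23}\right)^{2} = \frac{163216}{529}$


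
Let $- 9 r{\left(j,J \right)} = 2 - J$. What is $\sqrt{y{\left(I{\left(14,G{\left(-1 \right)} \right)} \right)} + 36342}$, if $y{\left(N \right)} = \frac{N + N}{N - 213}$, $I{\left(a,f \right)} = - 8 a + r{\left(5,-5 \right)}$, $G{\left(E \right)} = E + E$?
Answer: $\frac{\sqrt{78106115342}}{1466} \approx 190.64$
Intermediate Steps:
$r{\left(j,J \right)} = - \frac{2}{9} + \frac{J}{9}$ ($r{\left(j,J \right)} = - \frac{2 - J}{9} = - \frac{2}{9} + \frac{J}{9}$)
$G{\left(E \right)} = 2 E$
$I{\left(a,f \right)} = - \frac{7}{9} - 8 a$ ($I{\left(a,f \right)} = - 8 a + \left(- \frac{2}{9} + \frac{1}{9} \left(-5\right)\right) = - 8 a - \frac{7}{9} = - \frac{7}{9} - 8 a$)
$y{\left(N \right)} = \frac{2 N}{-213 + N}$
$\sqrt{y{\left(I{\left(14,G{\left(-1 \right)} \right)} \right)} + 36342} = \sqrt{\frac{2 \left(- \frac{7}{9} - 112\right)}{-213 - \frac{1015}{9}} + 36342} = \sqrt{2 \left(- \frac{1015}{9}\right) \frac{1}{-213 - \frac{1015}{9}} + 36342} = \sqrt{2 \left(- \frac{1015}{9}\right) \frac{1}{- \frac{2932}{9}} + 36342} = \sqrt{2 \left(- \frac{1015}{9}\right) \left(- \frac{9}{2932}\right) + 36342} = \sqrt{\frac{1015}{1466} + 36342} = \sqrt{\frac{53278387}{1466}} = \frac{\sqrt{78106115342}}{1466}$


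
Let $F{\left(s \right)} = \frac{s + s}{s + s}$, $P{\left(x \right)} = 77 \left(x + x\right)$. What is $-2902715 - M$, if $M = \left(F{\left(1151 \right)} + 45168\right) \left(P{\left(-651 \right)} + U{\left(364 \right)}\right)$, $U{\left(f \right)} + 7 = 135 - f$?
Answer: $4536130095$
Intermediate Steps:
$P{\left(x \right)} = 154 x$ ($P{\left(x \right)} = 77 \cdot 2 x = 154 x$)
$F{\left(s \right)} = 1$ ($F{\left(s \right)} = \frac{2 s}{2 s} = 2 s \frac{1}{2 s} = 1$)
$U{\left(f \right)} = 128 - f$ ($U{\left(f \right)} = -7 - \left(-135 + f\right) = 128 - f$)
$M = -4539032810$ ($M = \left(1 + 45168\right) \left(154 \left(-651\right) + \left(128 - 364\right)\right) = 45169 \left(-100254 + \left(128 - 364\right)\right) = 45169 \left(-100254 - 236\right) = 45169 \left(-100490\right) = -4539032810$)
$-2902715 - M = -2902715 - -4539032810 = -2902715 + 4539032810 = 4536130095$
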